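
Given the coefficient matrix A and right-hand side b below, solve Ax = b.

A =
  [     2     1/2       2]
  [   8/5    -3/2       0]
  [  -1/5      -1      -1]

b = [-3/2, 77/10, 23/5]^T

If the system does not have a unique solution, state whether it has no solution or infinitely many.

infinitely many solutions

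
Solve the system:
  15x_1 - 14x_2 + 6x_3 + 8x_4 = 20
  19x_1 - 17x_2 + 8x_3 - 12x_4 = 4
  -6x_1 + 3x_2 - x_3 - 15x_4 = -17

Row-reduce:
R1 ← R1 / (15).
R2 ← R2 − 19·R1.
R3 ← R3 + 6·R1.
R2 ← R2 / (11/15).
R1 ← R1 + 14/15·R2.
R3 ← R3 + 13/5·R2.
R3 ← R3 / (31/11).
R1 ← R1 − 10/11·R3.
R2 ← R2 − 6/11·R3.
Rank is 3 with 4 unknowns, leaving x_4 free.

infinitely many solutions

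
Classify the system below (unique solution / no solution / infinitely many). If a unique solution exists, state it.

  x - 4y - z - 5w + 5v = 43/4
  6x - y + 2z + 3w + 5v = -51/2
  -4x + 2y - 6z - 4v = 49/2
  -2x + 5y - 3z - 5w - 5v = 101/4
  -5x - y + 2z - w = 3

Row-reduce the augmented matrix:
R2 ← R2 − 6·R1.
R3 ← R3 + 4·R1.
R4 ← R4 + 2·R1.
R5 ← R5 + 5·R1.
R2 ← R2 / (23).
R1 ← R1 + 4·R2.
R3 ← R3 + 14·R2.
R4 ← R4 + 3·R2.
R5 ← R5 + 21·R2.
R3 ← R3 / (-118/23).
R1 ← R1 − 9/23·R3.
R2 ← R2 − 8/23·R3.
R4 ← R4 + 91/23·R3.
R5 ← R5 − 99/23·R3.
R4 ← R4 / (-635/59).
R1 ← R1 − 44/59·R4.
R2 ← R2 − 85/59·R4.
R3 ← R3 + 1/59·R4.
R5 ← R5 − 248/59·R4.
R5 ← R5 / (2079/635).
R1 ← R1 − 502/635·R5.
R2 ← R2 + 112/127·R5.
R3 ← R3 + 98/635·R5.
R4 ← R4 + 67/635·R5.
Reading off the reduced rows gives x = -1, y = -1, z = -11/4, w = -5/2, v = -3/2.

x = -1, y = -1, z = -11/4, w = -5/2, v = -3/2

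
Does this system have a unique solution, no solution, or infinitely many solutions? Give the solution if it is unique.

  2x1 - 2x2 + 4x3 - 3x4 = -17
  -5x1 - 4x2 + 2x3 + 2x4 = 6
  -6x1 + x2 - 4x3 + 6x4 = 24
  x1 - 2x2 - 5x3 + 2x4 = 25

Row-reduce the augmented matrix:
R1 ← R1 / (2).
R2 ← R2 + 5·R1.
R3 ← R3 + 6·R1.
R4 ← R4 − 1·R1.
R2 ← R2 / (-9).
R1 ← R1 + 1·R2.
R3 ← R3 + 5·R2.
R4 ← R4 + 1·R2.
R3 ← R3 / (4/3).
R1 ← R1 − 2/3·R3.
R2 ← R2 + 4/3·R3.
R4 ← R4 + 25/3·R3.
R4 ← R4 / (107/24).
R1 ← R1 + 11/12·R4.
R2 ← R2 − 2/3·R4.
R3 ← R3 − 1/24·R4.
Reading off the reduced rows gives x1 = -2, x2 = -2, x3 = -5, x4 = -1.

x1 = -2, x2 = -2, x3 = -5, x4 = -1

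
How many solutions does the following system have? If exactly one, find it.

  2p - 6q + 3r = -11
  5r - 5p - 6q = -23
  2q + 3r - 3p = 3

Row-reduce the augmented matrix:
R1 ← R1 / (2).
R2 ← R2 + 5·R1.
R3 ← R3 + 3·R1.
R2 ← R2 / (-21).
R1 ← R1 + 3·R2.
R3 ← R3 + 7·R2.
R3 ← R3 / (10/3).
R1 ← R1 + 2/7·R3.
R2 ← R2 + 25/42·R3.
Reading off the reduced rows gives p = 2, q = 3, r = 1.

p = 2, q = 3, r = 1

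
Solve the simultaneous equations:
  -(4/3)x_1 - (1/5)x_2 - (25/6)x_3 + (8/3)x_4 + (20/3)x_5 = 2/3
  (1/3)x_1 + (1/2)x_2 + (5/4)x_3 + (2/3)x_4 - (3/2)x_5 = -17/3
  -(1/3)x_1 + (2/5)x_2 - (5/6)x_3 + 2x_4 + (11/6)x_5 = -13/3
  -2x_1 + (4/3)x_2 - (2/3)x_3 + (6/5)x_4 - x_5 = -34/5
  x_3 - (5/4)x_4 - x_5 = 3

no solution

Row-reduce:
R1 ← R1 / (-4/3).
R2 ← R2 − 1/3·R1.
R3 ← R3 + 1/3·R1.
R4 ← R4 + 2·R1.
R2 ← R2 / (9/20).
R1 ← R1 − 3/20·R2.
R3 ← R3 − 9/20·R2.
R4 ← R4 − 49/30·R2.
Swap R3 and R4.
R3 ← R3 / (391/81).
R1 ← R1 − 55/18·R3.
R2 ← R2 − 25/54·R3.
R5 ← R5 − 1·R3.
Swap R4 and R5.
R4 ← R4 / (153/460).
R1 ← R1 − 55/23·R4.
R2 ← R2 − 85/23·R4.
R3 ← R3 + 182/115·R4.
Row 5 reduces to 0 = 1, a contradiction. The system is inconsistent.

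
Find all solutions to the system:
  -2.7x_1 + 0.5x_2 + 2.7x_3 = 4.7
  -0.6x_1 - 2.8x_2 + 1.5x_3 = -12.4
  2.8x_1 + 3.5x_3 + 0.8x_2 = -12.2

Row-reduce the augmented matrix:
R1 ← R1 / (-27/10).
R2 ← R2 + 3/5·R1.
R3 ← R3 − 14/5·R1.
R2 ← R2 / (-131/45).
R1 ← R1 + 5/27·R2.
R3 ← R3 − 178/135·R2.
R3 ← R3 / (8787/1310).
R1 ← R1 + 277/262·R3.
R2 ← R2 + 81/262·R3.
Reading off the reduced rows gives x_1 = -3, x_2 = 4, x_3 = -2.

x_1 = -3, x_2 = 4, x_3 = -2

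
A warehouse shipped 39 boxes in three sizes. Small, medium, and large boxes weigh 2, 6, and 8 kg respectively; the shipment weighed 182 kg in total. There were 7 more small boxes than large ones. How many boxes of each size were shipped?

Let s = small boxes, m = medium boxes, l = large boxes.
  s + m + l = 39
  2s + 8l + 6m = 182
  s - l = 7
Row-reduce the augmented matrix:
R2 ← R2 − 2·R1.
R3 ← R3 − 1·R1.
R2 ← R2 / (4).
R1 ← R1 − 1·R2.
R3 ← R3 + 1·R2.
R3 ← R3 / (-1/2).
R1 ← R1 + 1/2·R3.
R2 ← R2 − 3/2·R3.
Reading off the reduced rows gives s = 19, m = 8, l = 12.

small boxes: 19, medium boxes: 8, large boxes: 12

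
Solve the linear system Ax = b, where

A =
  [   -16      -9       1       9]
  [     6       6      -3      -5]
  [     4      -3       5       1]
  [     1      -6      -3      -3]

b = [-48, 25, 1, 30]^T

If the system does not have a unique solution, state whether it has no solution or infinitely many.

no solution

Row-reduce:
R1 ← R1 / (-16).
R2 ← R2 − 6·R1.
R3 ← R3 − 4·R1.
R4 ← R4 − 1·R1.
R2 ← R2 / (21/8).
R1 ← R1 − 9/16·R2.
R3 ← R3 + 21/4·R2.
R4 ← R4 + 105/16·R2.
Swap R3 and R4.
R3 ← R3 / (-19/2).
R1 ← R1 − 1/2·R3.
R2 ← R2 + 1·R3.
Row 4 reduces to 0 = 3, a contradiction. The system is inconsistent.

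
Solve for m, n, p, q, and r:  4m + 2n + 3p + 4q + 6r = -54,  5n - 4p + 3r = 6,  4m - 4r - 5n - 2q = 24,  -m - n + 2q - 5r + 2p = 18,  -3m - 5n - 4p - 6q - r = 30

Row-reduce the augmented matrix:
R1 ← R1 / (4).
R3 ← R3 − 4·R1.
R4 ← R4 + 1·R1.
R5 ← R5 + 3·R1.
R2 ← R2 / (5).
R1 ← R1 − 1/2·R2.
R3 ← R3 + 7·R2.
R4 ← R4 + 1/2·R2.
R5 ← R5 + 7/2·R2.
R3 ← R3 / (-43/5).
R1 ← R1 − 23/20·R3.
R2 ← R2 + 4/5·R3.
R4 ← R4 − 47/20·R3.
R5 ← R5 + 91/20·R3.
R4 ← R4 / (117/86).
R1 ← R1 − 17/86·R4.
R2 ← R2 − 24/43·R4.
R3 ← R3 − 30/43·R4.
R5 ← R5 − 15/86·R4.
R5 ← R5 / (362/39).
R1 ← R1 − 131/117·R5.
R2 ← R2 − 121/39·R5.
R3 ← R3 − 122/39·R5.
R4 ← R4 + 823/234·R5.
Reading off the reduced rows gives m = 0, n = 0, p = -6, q = 0, r = -6.

m = 0, n = 0, p = -6, q = 0, r = -6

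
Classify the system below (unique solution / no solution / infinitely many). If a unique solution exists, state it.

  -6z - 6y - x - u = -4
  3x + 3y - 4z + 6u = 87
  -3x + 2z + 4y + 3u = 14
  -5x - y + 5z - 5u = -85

x = 4, y = 5, z = -6, u = 6

Row-reduce the augmented matrix:
R1 ← R1 / (-1).
R2 ← R2 − 3·R1.
R3 ← R3 + 3·R1.
R4 ← R4 + 5·R1.
R2 ← R2 / (-15).
R1 ← R1 − 6·R2.
R3 ← R3 − 22·R2.
R4 ← R4 − 29·R2.
R3 ← R3 / (-184/15).
R1 ← R1 + 14/5·R3.
R2 ← R2 − 22/15·R3.
R4 ← R4 + 113/15·R3.
R4 ← R4 / (-27/46).
R1 ← R1 + 4/23·R4.
R2 ← R2 − 24/23·R4.
R3 ← R3 + 39/46·R4.
Reading off the reduced rows gives x = 4, y = 5, z = -6, u = 6.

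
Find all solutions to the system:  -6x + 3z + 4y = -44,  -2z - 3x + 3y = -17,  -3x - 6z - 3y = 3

x = 5, y = -2, z = -2

Row-reduce the augmented matrix:
R1 ← R1 / (-6).
R2 ← R2 + 3·R1.
R3 ← R3 + 3·R1.
R1 ← R1 + 2/3·R2.
R3 ← R3 + 5·R2.
R3 ← R3 / (-25).
R1 ← R1 + 17/6·R3.
R2 ← R2 + 7/2·R3.
Reading off the reduced rows gives x = 5, y = -2, z = -2.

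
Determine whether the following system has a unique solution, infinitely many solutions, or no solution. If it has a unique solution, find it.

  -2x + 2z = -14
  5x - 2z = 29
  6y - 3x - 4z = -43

x = 5, y = -6, z = -2

Row-reduce the augmented matrix:
R1 ← R1 / (-2).
R2 ← R2 − 5·R1.
R3 ← R3 + 3·R1.
Swap R2 and R3.
R2 ← R2 / (6).
R3 ← R3 / (3).
R1 ← R1 + 1·R3.
R2 ← R2 + 7/6·R3.
Reading off the reduced rows gives x = 5, y = -6, z = -2.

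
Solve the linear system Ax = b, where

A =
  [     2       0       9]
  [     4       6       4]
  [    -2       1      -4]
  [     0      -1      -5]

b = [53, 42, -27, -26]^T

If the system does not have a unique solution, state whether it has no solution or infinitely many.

x_1 = 4, x_2 = 1, x_3 = 5

Row-reduce the augmented matrix:
R1 ← R1 / (2).
R2 ← R2 − 4·R1.
R3 ← R3 + 2·R1.
R2 ← R2 / (6).
R3 ← R3 − 1·R2.
R4 ← R4 + 1·R2.
R3 ← R3 / (22/3).
R1 ← R1 − 9/2·R3.
R2 ← R2 + 7/3·R3.
R4 ← R4 + 22/3·R3.
R4 reduces to 0 = 0, so the extra equation is consistent.
Reading off the reduced rows gives x_1 = 4, x_2 = 1, x_3 = 5.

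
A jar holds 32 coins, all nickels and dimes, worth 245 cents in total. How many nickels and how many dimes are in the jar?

Let n = nickels, d = dimes.
  n + d = 32
  5n + 10d = 245
Row-reduce the augmented matrix:
R2 ← R2 − 5·R1.
R2 ← R2 / (5).
R1 ← R1 − 1·R2.
Reading off the reduced rows gives n = 15, d = 17.

nickels: 15, dimes: 17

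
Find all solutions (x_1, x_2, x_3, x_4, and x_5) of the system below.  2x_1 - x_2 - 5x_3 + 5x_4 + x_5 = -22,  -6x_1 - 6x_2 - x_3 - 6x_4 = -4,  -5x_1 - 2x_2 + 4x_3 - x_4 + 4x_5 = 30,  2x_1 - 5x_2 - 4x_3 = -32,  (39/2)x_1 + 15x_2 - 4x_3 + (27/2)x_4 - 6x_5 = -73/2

no solution

Row-reduce:
R1 ← R1 / (2).
R2 ← R2 + 6·R1.
R3 ← R3 + 5·R1.
R4 ← R4 − 2·R1.
R5 ← R5 − 39/2·R1.
R2 ← R2 / (-9).
R1 ← R1 + 1/2·R2.
R3 ← R3 + 9/2·R2.
R4 ← R4 + 4·R2.
R5 ← R5 − 99/4·R2.
R3 ← R3 / (-1/2).
R1 ← R1 + 29/18·R3.
R2 ← R2 − 16/9·R3.
R4 ← R4 − 73/9·R3.
R5 ← R5 − 3/4·R3.
R4 ← R4 / (941/9).
R1 ← R1 + 185/9·R4.
R2 ← R2 − 215/9·R4.
R3 ← R3 + 14·R4.
Row 5 reduces to 0 = 1/2, a contradiction. The system is inconsistent.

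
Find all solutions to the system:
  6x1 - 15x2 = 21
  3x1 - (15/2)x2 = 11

Row-reduce:
R1 ← R1 / (6).
R2 ← R2 − 3·R1.
Row 2 reduces to 0 = 1/2, a contradiction. The system is inconsistent.

no solution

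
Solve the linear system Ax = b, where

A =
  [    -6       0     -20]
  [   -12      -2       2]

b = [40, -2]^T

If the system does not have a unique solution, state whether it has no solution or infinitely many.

Row-reduce:
R1 ← R1 / (-6).
R2 ← R2 + 12·R1.
R2 ← R2 / (-2).
Rank is 2 with 3 unknowns, leaving x_3 free.

infinitely many solutions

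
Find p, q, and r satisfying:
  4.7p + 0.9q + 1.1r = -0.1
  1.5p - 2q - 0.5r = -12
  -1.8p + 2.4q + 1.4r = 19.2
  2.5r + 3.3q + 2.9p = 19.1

p = -2, q = 3, r = 6

Row-reduce the augmented matrix:
R1 ← R1 / (47/10).
R2 ← R2 − 3/2·R1.
R3 ← R3 + 9/5·R1.
R4 ← R4 − 29/10·R1.
R2 ← R2 / (-215/94).
R1 ← R1 − 9/47·R2.
R3 ← R3 − 129/47·R2.
R4 ← R4 − 129/47·R2.
R3 ← R3 / (4/5).
R1 ← R1 − 7/43·R3.
R2 ← R2 − 16/43·R3.
R4 ← R4 − 4/5·R3.
R4 reduces to 0 = 0, so the extra equation is consistent.
Reading off the reduced rows gives p = -2, q = 3, r = 6.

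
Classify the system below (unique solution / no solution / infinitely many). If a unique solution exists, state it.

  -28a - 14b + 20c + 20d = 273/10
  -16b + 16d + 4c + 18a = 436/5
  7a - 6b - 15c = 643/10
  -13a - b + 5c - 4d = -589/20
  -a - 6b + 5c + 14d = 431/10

Row-reduce the augmented matrix:
R1 ← R1 / (-28).
R2 ← R2 − 18·R1.
R3 ← R3 − 7·R1.
R4 ← R4 + 13·R1.
R5 ← R5 + 1·R1.
R2 ← R2 / (-25).
R1 ← R1 − 1/2·R2.
R3 ← R3 + 19/2·R2.
R4 ← R4 − 11/2·R2.
R5 ← R5 + 11/2·R2.
R3 ← R3 / (-2871/175).
R1 ← R1 + 66/175·R3.
R2 ← R2 + 118/175·R3.
R4 ← R4 + 101/175·R3.
R5 ← R5 − 101/175·R3.
R4 ← R4 / (-74/11).
R2 ← R2 + 10/11·R4.
R3 ← R3 − 4/11·R4.
R5 ← R5 − 74/11·R4.
R5 reduces to 0 = 0, so the extra equation is consistent.
Reading off the reduced rows gives a = 2/5, b = -11/4, c = -3, d = 3.

a = 2/5, b = -11/4, c = -3, d = 3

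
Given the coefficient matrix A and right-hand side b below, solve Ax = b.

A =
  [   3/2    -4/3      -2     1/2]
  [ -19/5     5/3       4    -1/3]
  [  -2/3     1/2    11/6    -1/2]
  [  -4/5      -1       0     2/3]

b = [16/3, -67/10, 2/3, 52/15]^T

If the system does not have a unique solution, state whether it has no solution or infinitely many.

no solution

Row-reduce:
R1 ← R1 / (3/2).
R2 ← R2 + 19/5·R1.
R3 ← R3 + 2/3·R1.
R4 ← R4 + 4/5·R1.
R2 ← R2 / (-77/45).
R1 ← R1 + 8/9·R2.
R3 ← R3 + 5/54·R2.
R4 ← R4 + 77/45·R2.
R3 ← R3 / (463/462).
R1 ← R1 + 60/77·R3.
R2 ← R2 − 48/77·R3.
Row 4 reduces to 0 = -1/2, a contradiction. The system is inconsistent.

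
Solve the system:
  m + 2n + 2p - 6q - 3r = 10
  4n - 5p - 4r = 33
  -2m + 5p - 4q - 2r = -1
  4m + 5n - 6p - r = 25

infinitely many solutions

Row-reduce:
R3 ← R3 + 2·R1.
R4 ← R4 − 4·R1.
R2 ← R2 / (4).
R1 ← R1 − 2·R2.
R3 ← R3 − 4·R2.
R4 ← R4 + 3·R2.
R3 ← R3 / (14).
R1 ← R1 − 9/2·R3.
R2 ← R2 + 5/4·R3.
R4 ← R4 + 71/4·R3.
R4 ← R4 / (26/7).
R1 ← R1 + 6/7·R4.
R2 ← R2 + 10/7·R4.
R3 ← R3 + 8/7·R4.
Rank is 4 with 5 unknowns, leaving r free.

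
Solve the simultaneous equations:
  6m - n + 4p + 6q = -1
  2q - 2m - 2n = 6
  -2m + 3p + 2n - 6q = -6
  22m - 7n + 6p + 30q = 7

Row-reduce:
R1 ← R1 / (6).
R2 ← R2 + 2·R1.
R3 ← R3 + 2·R1.
R4 ← R4 − 22·R1.
R2 ← R2 / (-7/3).
R1 ← R1 + 1/6·R2.
R3 ← R3 − 5/3·R2.
R4 ← R4 + 10/3·R2.
R3 ← R3 / (37/7).
R1 ← R1 − 4/7·R3.
R2 ← R2 + 4/7·R3.
R4 ← R4 + 74/7·R3.
Row 4 reduces to 0 = -2, a contradiction. The system is inconsistent.

no solution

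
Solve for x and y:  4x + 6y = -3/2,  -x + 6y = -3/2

From equation 2: x = 3/2 + 6·y.
Substitute into equation 1 and solve: y = -1/4.
Then x = 0.

x = 0, y = -1/4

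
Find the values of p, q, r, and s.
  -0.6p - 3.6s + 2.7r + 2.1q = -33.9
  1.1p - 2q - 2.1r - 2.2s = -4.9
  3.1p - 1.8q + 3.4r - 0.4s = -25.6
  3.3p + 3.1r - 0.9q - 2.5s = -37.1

Row-reduce the augmented matrix:
R1 ← R1 / (-3/5).
R2 ← R2 − 11/10·R1.
R3 ← R3 − 31/10·R1.
R4 ← R4 − 33/10·R1.
R2 ← R2 / (37/20).
R1 ← R1 + 7/2·R2.
R3 ← R3 − 181/20·R2.
R4 ← R4 − 213/20·R2.
R3 ← R3 / (1261/370).
R1 ← R1 − 33/37·R3.
R2 ← R2 − 57/37·R3.
R4 ← R4 − 571/370·R3.
R4 ← R4 / (44059/2522).
R1 ← R1 + 21364/1261·R4.
R2 ← R2 + 19706/1261·R4.
R3 ← R3 − 8898/1261·R4.
Reading off the reduced rows gives p = -2, q = 0, r = -5, s = 6.

p = -2, q = 0, r = -5, s = 6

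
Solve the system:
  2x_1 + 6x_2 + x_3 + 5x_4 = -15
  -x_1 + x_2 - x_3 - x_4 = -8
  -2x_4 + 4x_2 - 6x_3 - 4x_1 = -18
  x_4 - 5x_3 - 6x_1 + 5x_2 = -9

Row-reduce the augmented matrix:
R1 ← R1 / (2).
R2 ← R2 + 1·R1.
R3 ← R3 + 4·R1.
R4 ← R4 + 6·R1.
R2 ← R2 / (4).
R1 ← R1 − 3·R2.
R3 ← R3 − 16·R2.
R4 ← R4 − 23·R2.
R3 ← R3 / (-2).
R1 ← R1 − 7/8·R3.
R2 ← R2 + 1/8·R3.
R4 ← R4 − 7/8·R3.
R4 ← R4 / (33/4).
R1 ← R1 − 9/4·R4.
R2 ← R2 − 1/4·R4.
R3 ← R3 + 1·R4.
Reading off the reduced rows gives x_1 = -1, x_2 = -6, x_3 = -2, x_4 = 5.

x_1 = -1, x_2 = -6, x_3 = -2, x_4 = 5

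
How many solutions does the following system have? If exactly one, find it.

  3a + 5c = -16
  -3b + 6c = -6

Row-reduce:
R1 ← R1 / (3).
R2 ← R2 / (-3).
Rank is 2 with 3 unknowns, leaving c free.

infinitely many solutions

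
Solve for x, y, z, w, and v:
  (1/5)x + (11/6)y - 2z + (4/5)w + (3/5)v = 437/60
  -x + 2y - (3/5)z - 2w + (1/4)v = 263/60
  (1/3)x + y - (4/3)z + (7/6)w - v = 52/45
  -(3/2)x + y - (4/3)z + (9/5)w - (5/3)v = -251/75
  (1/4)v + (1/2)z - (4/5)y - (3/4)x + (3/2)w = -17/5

x = 7/5, y = 3/2, z = -5/3, w = -3/5, v = 7/3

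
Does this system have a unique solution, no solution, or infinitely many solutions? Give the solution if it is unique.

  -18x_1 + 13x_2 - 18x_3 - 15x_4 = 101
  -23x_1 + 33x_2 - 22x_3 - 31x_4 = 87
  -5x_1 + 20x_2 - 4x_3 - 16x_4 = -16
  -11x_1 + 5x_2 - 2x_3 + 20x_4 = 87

no solution

Row-reduce:
R1 ← R1 / (-18).
R2 ← R2 + 23·R1.
R3 ← R3 + 5·R1.
R4 ← R4 + 11·R1.
R2 ← R2 / (295/18).
R1 ← R1 + 13/18·R2.
R3 ← R3 − 295/18·R2.
R4 ← R4 + 53/18·R2.
Swap R3 and R4.
R3 ← R3 / (2708/295).
R1 ← R1 − 308/295·R3.
R2 ← R2 − 18/295·R3.
Row 4 reduces to 0 = -2, a contradiction. The system is inconsistent.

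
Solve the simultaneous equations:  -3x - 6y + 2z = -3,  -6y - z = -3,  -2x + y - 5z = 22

Row-reduce the augmented matrix:
R1 ← R1 / (-3).
R3 ← R3 + 2·R1.
R2 ← R2 / (-6).
R1 ← R1 − 2·R2.
R3 ← R3 − 5·R2.
R3 ← R3 / (-43/6).
R1 ← R1 + 1·R3.
R2 ← R2 − 1/6·R3.
Reading off the reduced rows gives x = -3, y = 1, z = -3.

x = -3, y = 1, z = -3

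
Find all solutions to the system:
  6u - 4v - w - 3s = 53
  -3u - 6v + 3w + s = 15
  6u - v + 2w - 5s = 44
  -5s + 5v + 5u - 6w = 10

u = 4, v = -5, w = 0, s = -3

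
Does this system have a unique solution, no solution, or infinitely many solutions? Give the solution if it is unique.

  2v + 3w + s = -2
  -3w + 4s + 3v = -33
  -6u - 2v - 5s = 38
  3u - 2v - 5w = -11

Row-reduce the augmented matrix:
Swap R1 and R3.
R1 ← R1 / (-6).
R4 ← R4 − 3·R1.
R2 ← R2 / (3).
R1 ← R1 − 1/3·R2.
R3 ← R3 − 2·R2.
R4 ← R4 + 3·R2.
R3 ← R3 / (5).
R1 ← R1 − 1/3·R3.
R2 ← R2 + 1·R3.
R4 ← R4 + 8·R3.
R4 ← R4 / (-7/6).
R1 ← R1 − 1/2·R4.
R2 ← R2 − 1·R4.
R3 ← R3 + 1/3·R4.
Reading off the reduced rows gives u = -1, v = -1, w = 2, s = -6.

u = -1, v = -1, w = 2, s = -6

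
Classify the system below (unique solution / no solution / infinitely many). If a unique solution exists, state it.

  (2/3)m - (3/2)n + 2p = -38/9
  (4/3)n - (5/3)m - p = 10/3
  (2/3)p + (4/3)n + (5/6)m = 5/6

m = -1/3, n = 4/3, p = -1

Row-reduce the augmented matrix:
R1 ← R1 / (2/3).
R2 ← R2 + 5/3·R1.
R3 ← R3 − 5/6·R1.
R2 ← R2 / (-29/12).
R1 ← R1 + 9/4·R2.
R3 ← R3 − 77/24·R2.
R3 ← R3 / (605/174).
R1 ← R1 + 21/29·R3.
R2 ← R2 + 48/29·R3.
Reading off the reduced rows gives m = -1/3, n = 4/3, p = -1.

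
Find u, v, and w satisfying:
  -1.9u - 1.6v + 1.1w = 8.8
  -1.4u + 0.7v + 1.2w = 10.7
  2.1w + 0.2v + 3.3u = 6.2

Row-reduce the augmented matrix:
R1 ← R1 / (-19/10).
R2 ← R2 + 7/5·R1.
R3 ← R3 − 33/10·R1.
R2 ← R2 / (357/190).
R1 ← R1 − 16/19·R2.
R3 ← R3 + 49/19·R2.
R3 ← R3 / (1159/255).
R1 ← R1 + 269/357·R3.
R2 ← R2 − 74/357·R3.
Reading off the reduced rows gives u = -2, v = 1, w = 6.

u = -2, v = 1, w = 6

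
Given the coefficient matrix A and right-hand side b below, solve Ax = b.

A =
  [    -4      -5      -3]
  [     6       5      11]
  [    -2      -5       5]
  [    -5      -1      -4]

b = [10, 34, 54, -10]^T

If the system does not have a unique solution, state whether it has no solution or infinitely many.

x_1 = -2, x_2 = -4, x_3 = 6

Row-reduce the augmented matrix:
R1 ← R1 / (-4).
R2 ← R2 − 6·R1.
R3 ← R3 + 2·R1.
R4 ← R4 + 5·R1.
R2 ← R2 / (-5/2).
R1 ← R1 − 5/4·R2.
R3 ← R3 + 5/2·R2.
R4 ← R4 − 21/4·R2.
Swap R3 and R4.
R3 ← R3 / (67/5).
R1 ← R1 − 4·R3.
R2 ← R2 + 13/5·R3.
R4 reduces to 0 = 0, so the extra equation is consistent.
Reading off the reduced rows gives x_1 = -2, x_2 = -4, x_3 = 6.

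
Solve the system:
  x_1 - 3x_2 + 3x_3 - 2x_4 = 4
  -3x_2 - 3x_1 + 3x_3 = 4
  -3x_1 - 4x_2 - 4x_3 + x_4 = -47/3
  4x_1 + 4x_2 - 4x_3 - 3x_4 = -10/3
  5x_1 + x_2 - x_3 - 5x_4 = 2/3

x_1 = -1/3, x_2 = 3/2, x_3 = 5/2, x_4 = -2/3

Row-reduce the augmented matrix:
R2 ← R2 + 3·R1.
R3 ← R3 + 3·R1.
R4 ← R4 − 4·R1.
R5 ← R5 − 5·R1.
R2 ← R2 / (-12).
R1 ← R1 + 3·R2.
R3 ← R3 + 13·R2.
R4 ← R4 − 16·R2.
R5 ← R5 − 16·R2.
R3 ← R3 / (-8).
R2 ← R2 + 1·R3.
R4 ← R4 / (-3).
R1 ← R1 + 1/2·R4.
R2 ← R2 − 5/16·R4.
R3 ← R3 + 3/16·R4.
R5 ← R5 + 3·R4.
R5 reduces to 0 = 0, so the extra equation is consistent.
Reading off the reduced rows gives x_1 = -1/3, x_2 = 3/2, x_3 = 5/2, x_4 = -2/3.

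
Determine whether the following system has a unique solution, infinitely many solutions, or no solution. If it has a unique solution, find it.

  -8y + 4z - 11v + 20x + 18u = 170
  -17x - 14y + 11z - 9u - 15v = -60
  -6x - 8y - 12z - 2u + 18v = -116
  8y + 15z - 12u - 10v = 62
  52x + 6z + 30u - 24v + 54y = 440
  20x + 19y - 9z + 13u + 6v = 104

x = 5, y = 1, z = 6, u = 3, v = 0

Row-reduce the augmented matrix:
R1 ← R1 / (20).
R2 ← R2 + 17·R1.
R3 ← R3 + 6·R1.
R5 ← R5 − 52·R1.
R6 ← R6 − 20·R1.
R2 ← R2 / (-104/5).
R1 ← R1 + 2/5·R2.
R3 ← R3 + 52/5·R2.
R4 ← R4 − 8·R2.
R5 ← R5 − 374/5·R2.
R6 ← R6 − 27·R2.
R3 ← R3 / (-18).
R1 ← R1 + 1/13·R3.
R2 ← R2 + 9/13·R3.
R4 ← R4 − 267/13·R3.
R5 ← R5 − 616/13·R3.
R6 ← R6 − 74/13·R3.
R4 ← R4 / (-223/24).
R1 ← R1 − 7/9·R4.
R2 ← R2 + 5/16·R4.
R3 ← R3 + 1/72·R4.
R5 ← R5 − 469/72·R4.
R6 ← R6 − 469/144·R4.
R5 ← R5 / (-37370/8697).
R1 ← R1 − 13033/17394·R5.
R2 ← R2 + 1409/5798·R5.
R3 ← R3 + 13132/8697·R5.
R4 ← R4 + 7051/5798·R5.
R6 ← R6 + 18685/8697·R5.
R6 reduces to 0 = 0, so the extra equation is consistent.
Reading off the reduced rows gives x = 5, y = 1, z = 6, u = 3, v = 0.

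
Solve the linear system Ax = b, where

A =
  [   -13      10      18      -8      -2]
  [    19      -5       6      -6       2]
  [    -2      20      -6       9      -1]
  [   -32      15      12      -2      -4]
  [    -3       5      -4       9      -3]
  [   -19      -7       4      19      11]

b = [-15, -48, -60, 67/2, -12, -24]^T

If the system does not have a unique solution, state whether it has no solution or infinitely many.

Row-reduce:
R1 ← R1 / (-13).
R2 ← R2 − 19·R1.
R3 ← R3 + 2·R1.
R4 ← R4 + 32·R1.
R5 ← R5 + 3·R1.
R6 ← R6 + 19·R1.
R2 ← R2 / (125/13).
R1 ← R1 + 10/13·R2.
R3 ← R3 − 240/13·R2.
R4 ← R4 + 125/13·R2.
R5 ← R5 − 35/13·R2.
R6 ← R6 + 281/13·R2.
R3 ← R3 / (-354/5).
R1 ← R1 − 6/5·R3.
R2 ← R2 − 84/25·R3.
R5 ← R5 + 86/5·R3.
R6 ← R6 − 1258/25·R3.
Swap R4 and R5.
R4 ← R4 / (896/177).
R1 ← R1 + 3/59·R4.
R2 ← R2 − 76/295·R4.
R3 ← R3 + 221/354·R4.
R6 ← R6 − 19766/885·R4.
Swap R5 and R6.
R5 ← R5 / (133463/5600).
R1 ← R1 − 163/2240·R5.
R2 ← R2 − 237/2800·R5.
R3 ← R3 + 1473/4480·R5.
R4 ← R4 + 225/448·R5.
Row 6 reduces to 0 = 1/2, a contradiction. The system is inconsistent.

no solution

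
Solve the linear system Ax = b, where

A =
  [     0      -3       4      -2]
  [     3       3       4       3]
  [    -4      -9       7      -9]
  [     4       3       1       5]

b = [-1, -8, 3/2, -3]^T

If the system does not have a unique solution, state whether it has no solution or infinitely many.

no solution

Row-reduce:
Swap R1 and R2.
R1 ← R1 / (3).
R3 ← R3 + 4·R1.
R4 ← R4 − 4·R1.
R2 ← R2 / (-3).
R1 ← R1 − 1·R2.
R3 ← R3 + 5·R2.
R4 ← R4 + 1·R2.
R3 ← R3 / (17/3).
R1 ← R1 − 8/3·R3.
R2 ← R2 + 4/3·R3.
R4 ← R4 + 17/3·R3.
Row 4 reduces to 0 = 1/2, a contradiction. The system is inconsistent.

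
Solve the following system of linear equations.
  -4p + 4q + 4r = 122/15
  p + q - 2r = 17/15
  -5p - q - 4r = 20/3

p = -6/5, q = 4/3, r = -1/2

Row-reduce the augmented matrix:
R1 ← R1 / (-4).
R2 ← R2 − 1·R1.
R3 ← R3 + 5·R1.
R2 ← R2 / (2).
R1 ← R1 + 1·R2.
R3 ← R3 + 6·R2.
R3 ← R3 / (-12).
R1 ← R1 + 3/2·R3.
R2 ← R2 + 1/2·R3.
Reading off the reduced rows gives p = -6/5, q = 4/3, r = -1/2.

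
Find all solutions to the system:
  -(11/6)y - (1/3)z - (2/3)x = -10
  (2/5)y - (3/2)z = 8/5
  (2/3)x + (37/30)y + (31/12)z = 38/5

Row-reduce:
R1 ← R1 / (-2/3).
R3 ← R3 − 2/3·R1.
R2 ← R2 / (2/5).
R1 ← R1 − 11/4·R2.
R3 ← R3 + 3/5·R2.
Rank is 2 with 3 unknowns, leaving z free.

infinitely many solutions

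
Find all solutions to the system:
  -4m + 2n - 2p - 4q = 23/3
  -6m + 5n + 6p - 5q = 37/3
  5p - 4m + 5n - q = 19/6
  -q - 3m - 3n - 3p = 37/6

m = -1, n = -1, p = 1/2, q = -5/3

Row-reduce the augmented matrix:
R1 ← R1 / (-4).
R2 ← R2 + 6·R1.
R3 ← R3 + 4·R1.
R4 ← R4 + 3·R1.
R2 ← R2 / (2).
R1 ← R1 + 1/2·R2.
R3 ← R3 − 3·R2.
R4 ← R4 + 9/2·R2.
R3 ← R3 / (-13/2).
R1 ← R1 − 11/4·R3.
R2 ← R2 − 9/2·R3.
R4 ← R4 − 75/4·R3.
R4 ← R4 / (223/26).
R1 ← R1 − 49/26·R4.
R2 ← R2 − 20/13·R4.
R3 ← R3 + 3/13·R4.
Reading off the reduced rows gives m = -1, n = -1, p = 1/2, q = -5/3.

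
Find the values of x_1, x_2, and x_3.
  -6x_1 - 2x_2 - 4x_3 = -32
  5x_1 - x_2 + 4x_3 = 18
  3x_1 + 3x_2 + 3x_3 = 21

Row-reduce the augmented matrix:
R1 ← R1 / (-6).
R2 ← R2 − 5·R1.
R3 ← R3 − 3·R1.
R2 ← R2 / (-8/3).
R1 ← R1 − 1/3·R2.
R3 ← R3 − 2·R2.
R3 ← R3 / (3/2).
R1 ← R1 − 3/4·R3.
R2 ← R2 + 1/4·R3.
Reading off the reduced rows gives x_1 = 5, x_2 = 3, x_3 = -1.

x_1 = 5, x_2 = 3, x_3 = -1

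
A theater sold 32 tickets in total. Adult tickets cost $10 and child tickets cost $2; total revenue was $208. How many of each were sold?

adult tickets: 18, child tickets: 14

Let a = adult tickets, c = child tickets.
  a + c = 32
  10a + 2c = 208
From equation 1: a = 32 − c.
Substitute into equation 2 and solve: c = 14.
Then a = 18.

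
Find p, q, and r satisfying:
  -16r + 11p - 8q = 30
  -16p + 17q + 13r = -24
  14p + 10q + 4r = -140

p = -6, q = -4, r = -4

Row-reduce the augmented matrix:
R1 ← R1 / (11).
R2 ← R2 + 16·R1.
R3 ← R3 − 14·R1.
R2 ← R2 / (59/11).
R1 ← R1 + 8/11·R2.
R3 ← R3 − 222/11·R2.
R3 ← R3 / (3718/59).
R1 ← R1 + 168/59·R3.
R2 ← R2 + 113/59·R3.
Reading off the reduced rows gives p = -6, q = -4, r = -4.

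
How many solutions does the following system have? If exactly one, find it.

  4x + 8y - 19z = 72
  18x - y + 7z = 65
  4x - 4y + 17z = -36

Row-reduce the augmented matrix:
R1 ← R1 / (4).
R2 ← R2 − 18·R1.
R3 ← R3 − 4·R1.
R2 ← R2 / (-37).
R1 ← R1 − 2·R2.
R3 ← R3 + 12·R2.
R3 ← R3 / (6).
R1 ← R1 − 1/4·R3.
R2 ← R2 + 5/2·R3.
Reading off the reduced rows gives x = 5, y = -3, z = -4.

x = 5, y = -3, z = -4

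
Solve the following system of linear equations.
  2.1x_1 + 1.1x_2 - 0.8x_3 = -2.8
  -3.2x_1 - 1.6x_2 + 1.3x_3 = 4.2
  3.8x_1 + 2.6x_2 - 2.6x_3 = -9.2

x_1 = 1, x_2 = -3, x_3 = 2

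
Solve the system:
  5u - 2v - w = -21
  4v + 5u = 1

infinitely many solutions

Row-reduce:
R1 ← R1 / (5).
R2 ← R2 − 5·R1.
R2 ← R2 / (6).
R1 ← R1 + 2/5·R2.
Rank is 2 with 3 unknowns, leaving w free.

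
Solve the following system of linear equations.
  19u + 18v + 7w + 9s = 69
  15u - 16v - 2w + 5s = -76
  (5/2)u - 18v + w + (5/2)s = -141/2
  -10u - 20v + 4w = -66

Row-reduce:
R1 ← R1 / (19).
R2 ← R2 − 15·R1.
R3 ← R3 − 5/2·R1.
R4 ← R4 + 10·R1.
R2 ← R2 / (-574/19).
R1 ← R1 − 18/19·R2.
R3 ← R3 + 387/19·R2.
R4 ← R4 + 200/19·R2.
R3 ← R3 / (1479/287).
R1 ← R1 − 38/287·R3.
R2 ← R2 − 143/574·R3.
R4 ← R4 − 2958/287·R3.
Row 4 reduces to 0 = -1, a contradiction. The system is inconsistent.

no solution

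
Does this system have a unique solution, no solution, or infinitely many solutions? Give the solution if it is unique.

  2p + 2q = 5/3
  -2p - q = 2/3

p = -3/2, q = 7/3

From equation 2: q = -2/3 − 2·p.
Substitute into equation 1 and solve: p = -3/2.
Then q = 7/3.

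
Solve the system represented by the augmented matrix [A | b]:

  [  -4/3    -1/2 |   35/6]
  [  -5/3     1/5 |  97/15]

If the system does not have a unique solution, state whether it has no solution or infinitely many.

Row-reduce the augmented matrix:
R1 ← R1 / (-4/3).
R2 ← R2 + 5/3·R1.
R2 ← R2 / (33/40).
R1 ← R1 − 3/8·R2.
Reading off the reduced rows gives x_1 = -4, x_2 = -1.

x_1 = -4, x_2 = -1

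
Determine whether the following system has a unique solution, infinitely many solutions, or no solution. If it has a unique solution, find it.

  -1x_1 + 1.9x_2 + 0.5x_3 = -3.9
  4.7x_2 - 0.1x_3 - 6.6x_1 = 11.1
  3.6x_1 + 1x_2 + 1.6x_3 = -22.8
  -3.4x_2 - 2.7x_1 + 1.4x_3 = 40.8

x_1 = -6, x_2 = -6, x_3 = 3

Row-reduce the augmented matrix:
R1 ← R1 / (-1).
R2 ← R2 + 33/5·R1.
R3 ← R3 − 18/5·R1.
R4 ← R4 + 27/10·R1.
R2 ← R2 / (-196/25).
R1 ← R1 + 19/10·R2.
R3 ← R3 − 196/25·R2.
R4 ← R4 + 853/100·R2.
Swap R3 and R4.
R3 ← R3 / (14697/3920).
R1 ← R1 − 127/392·R3.
R2 ← R2 − 85/196·R3.
R4 reduces to 0 = 0, so the extra equation is consistent.
Reading off the reduced rows gives x_1 = -6, x_2 = -6, x_3 = 3.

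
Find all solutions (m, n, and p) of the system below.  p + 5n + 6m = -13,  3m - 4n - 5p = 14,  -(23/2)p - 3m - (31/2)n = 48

no solution

Row-reduce:
R1 ← R1 / (6).
R2 ← R2 − 3·R1.
R3 ← R3 + 3·R1.
R2 ← R2 / (-13/2).
R1 ← R1 − 5/6·R2.
R3 ← R3 + 13·R2.
Row 3 reduces to 0 = 1/2, a contradiction. The system is inconsistent.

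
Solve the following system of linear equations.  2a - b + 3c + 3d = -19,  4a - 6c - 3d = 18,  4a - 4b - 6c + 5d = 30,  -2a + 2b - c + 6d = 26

a = -3, b = 1, c = -6, d = 2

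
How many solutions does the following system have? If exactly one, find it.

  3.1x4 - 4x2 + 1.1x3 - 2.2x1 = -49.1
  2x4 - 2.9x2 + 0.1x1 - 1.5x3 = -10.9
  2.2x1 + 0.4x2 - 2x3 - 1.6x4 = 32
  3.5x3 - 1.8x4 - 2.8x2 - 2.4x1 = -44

Row-reduce the augmented matrix:
R1 ← R1 / (-11/5).
R2 ← R2 − 1/10·R1.
R3 ← R3 − 11/5·R1.
R4 ← R4 + 12/5·R1.
R2 ← R2 / (-339/110).
R1 ← R1 − 20/11·R2.
R3 ← R3 + 18/5·R2.
R4 ← R4 − 86/55·R2.
R3 ← R3 / (897/1130).
R1 ← R1 + 919/678·R3.
R2 ← R2 − 319/678·R3.
R4 ← R4 − 5303/3390·R3.
R4 ← R4 / (-293/138).
R1 ← R1 + 128/69·R4.
R2 ← R2 + 7/69·R4.
R3 ← R3 + 29/23·R4.
Reading off the reduced rows gives x1 = 6, x2 = 5, x3 = -6, x4 = -3.

x1 = 6, x2 = 5, x3 = -6, x4 = -3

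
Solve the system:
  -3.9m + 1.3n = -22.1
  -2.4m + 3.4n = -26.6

Row-reduce the augmented matrix:
R1 ← R1 / (-39/10).
R2 ← R2 + 12/5·R1.
R2 ← R2 / (13/5).
R1 ← R1 + 1/3·R2.
Reading off the reduced rows gives m = 4, n = -5.

m = 4, n = -5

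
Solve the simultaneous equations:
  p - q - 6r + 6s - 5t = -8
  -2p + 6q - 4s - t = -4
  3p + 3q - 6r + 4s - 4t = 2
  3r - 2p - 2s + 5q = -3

infinitely many solutions

Row-reduce:
R2 ← R2 + 2·R1.
R3 ← R3 − 3·R1.
R4 ← R4 + 2·R1.
R2 ← R2 / (4).
R1 ← R1 + 1·R2.
R3 ← R3 − 6·R2.
R4 ← R4 − 3·R2.
R3 ← R3 / (30).
R1 ← R1 + 9·R3.
R2 ← R2 + 3·R3.
R4 ← R4 / (4).
R1 ← R1 − 1/5·R4.
R2 ← R2 + 3/5·R4.
R3 ← R3 + 13/15·R4.
Rank is 4 with 5 unknowns, leaving t free.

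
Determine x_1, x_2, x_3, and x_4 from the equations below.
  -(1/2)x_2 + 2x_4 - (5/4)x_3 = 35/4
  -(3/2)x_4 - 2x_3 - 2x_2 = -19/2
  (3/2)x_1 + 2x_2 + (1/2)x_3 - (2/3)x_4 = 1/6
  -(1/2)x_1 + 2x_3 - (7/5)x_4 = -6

x_1 = 2, x_2 = 0, x_3 = 1, x_4 = 5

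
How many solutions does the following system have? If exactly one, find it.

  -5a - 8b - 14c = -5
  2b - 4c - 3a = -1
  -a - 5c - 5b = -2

infinitely many solutions

Row-reduce:
R1 ← R1 / (-5).
R2 ← R2 + 3·R1.
R3 ← R3 + 1·R1.
R2 ← R2 / (34/5).
R1 ← R1 − 8/5·R2.
R3 ← R3 + 17/5·R2.
Rank is 2 with 3 unknowns, leaving c free.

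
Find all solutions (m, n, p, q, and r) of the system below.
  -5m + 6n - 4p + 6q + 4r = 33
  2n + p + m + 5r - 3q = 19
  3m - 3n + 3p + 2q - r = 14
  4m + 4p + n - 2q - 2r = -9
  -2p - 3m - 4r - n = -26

m = -3, n = -1, p = 6, q = 4, r = 6

Row-reduce the augmented matrix:
R1 ← R1 / (-5).
R2 ← R2 − 1·R1.
R3 ← R3 − 3·R1.
R4 ← R4 − 4·R1.
R5 ← R5 + 3·R1.
R2 ← R2 / (16/5).
R1 ← R1 + 6/5·R2.
R3 ← R3 − 3/5·R2.
R4 ← R4 − 29/5·R2.
R5 ← R5 + 23/5·R2.
R3 ← R3 / (9/16).
R1 ← R1 − 7/8·R3.
R2 ← R2 − 1/16·R3.
R4 ← R4 − 7/16·R3.
R5 ← R5 − 11/16·R3.
R4 ← R4 / (13/9).
R1 ← R1 + 100/9·R4.
R2 ← R2 + 11/9·R4.
R3 ← R3 − 95/9·R4.
R5 ← R5 + 121/9·R4.
R5 ← R5 / (-1136/13).
R1 ← R1 + 944/13·R5.
R2 ← R2 + 82/13·R5.
R3 ← R3 − 915/13·R5.
R4 ← R4 + 86/13·R5.
Reading off the reduced rows gives m = -3, n = -1, p = 6, q = 4, r = 6.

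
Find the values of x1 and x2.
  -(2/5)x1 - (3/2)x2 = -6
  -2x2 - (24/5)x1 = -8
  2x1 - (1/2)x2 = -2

x1 = 0, x2 = 4

Row-reduce the augmented matrix:
R1 ← R1 / (-2/5).
R2 ← R2 + 24/5·R1.
R3 ← R3 − 2·R1.
R2 ← R2 / (16).
R1 ← R1 − 15/4·R2.
R3 ← R3 + 8·R2.
R3 reduces to 0 = 0, so the extra equation is consistent.
Reading off the reduced rows gives x1 = 0, x2 = 4.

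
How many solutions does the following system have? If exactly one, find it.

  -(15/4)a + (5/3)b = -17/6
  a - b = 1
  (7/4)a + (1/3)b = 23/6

Row-reduce:
R1 ← R1 / (-15/4).
R2 ← R2 − 1·R1.
R3 ← R3 − 7/4·R1.
R2 ← R2 / (-5/9).
R1 ← R1 + 4/9·R2.
R3 ← R3 − 10/9·R2.
Row 3 reduces to 0 = 3, a contradiction. The system is inconsistent.

no solution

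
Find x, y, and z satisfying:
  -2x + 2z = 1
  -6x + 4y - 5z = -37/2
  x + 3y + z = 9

x = 2, y = 3/2, z = 5/2

Row-reduce the augmented matrix:
R1 ← R1 / (-2).
R2 ← R2 + 6·R1.
R3 ← R3 − 1·R1.
R2 ← R2 / (4).
R3 ← R3 − 3·R2.
R3 ← R3 / (41/4).
R1 ← R1 + 1·R3.
R2 ← R2 + 11/4·R3.
Reading off the reduced rows gives x = 2, y = 3/2, z = 5/2.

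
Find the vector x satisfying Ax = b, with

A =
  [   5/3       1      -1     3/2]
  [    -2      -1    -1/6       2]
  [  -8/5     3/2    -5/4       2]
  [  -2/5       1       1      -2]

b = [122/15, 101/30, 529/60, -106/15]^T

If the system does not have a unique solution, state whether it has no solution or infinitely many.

Row-reduce the augmented matrix:
R1 ← R1 / (5/3).
R2 ← R2 + 2·R1.
R3 ← R3 + 8/5·R1.
R4 ← R4 + 2/5·R1.
R2 ← R2 / (1/5).
R1 ← R1 − 3/5·R2.
R3 ← R3 − 123/50·R2.
R4 ← R4 − 31/25·R2.
R3 ← R3 / (73/5).
R1 ← R1 − 7/2·R3.
R2 ← R2 + 41/6·R3.
R4 ← R4 − 277/30·R3.
R4 ← R4 / (1913/876).
R1 ← R1 + 35/292·R4.
R2 ← R2 + 1109/876·R4.
R3 ← R3 + 433/146·R4.
Reading off the reduced rows gives x_1 = 1/2, x_2 = 4/5, x_3 = -3, x_4 = 7/3.

x_1 = 1/2, x_2 = 4/5, x_3 = -3, x_4 = 7/3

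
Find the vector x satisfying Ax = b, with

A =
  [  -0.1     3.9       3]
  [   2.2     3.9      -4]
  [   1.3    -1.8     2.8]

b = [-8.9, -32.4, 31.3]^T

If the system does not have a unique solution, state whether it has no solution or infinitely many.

Row-reduce the augmented matrix:
R1 ← R1 / (-1/10).
R2 ← R2 − 11/5·R1.
R3 ← R3 − 13/10·R1.
R2 ← R2 / (897/10).
R1 ← R1 + 39·R2.
R3 ← R3 − 489/10·R2.
R3 ← R3 / (11961/1495).
R1 ← R1 + 70/23·R3.
R2 ← R2 − 620/897·R3.
Reading off the reduced rows gives x_1 = 5, x_2 = -6, x_3 = 5.

x_1 = 5, x_2 = -6, x_3 = 5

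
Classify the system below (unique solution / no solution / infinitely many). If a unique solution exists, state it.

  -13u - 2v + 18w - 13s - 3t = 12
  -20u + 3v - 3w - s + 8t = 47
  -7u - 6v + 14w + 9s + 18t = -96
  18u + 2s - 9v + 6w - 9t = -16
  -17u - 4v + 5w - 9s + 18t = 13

u = -4, v = -6, w = -5, s = -2, t = -4

Row-reduce the augmented matrix:
R1 ← R1 / (-13).
R2 ← R2 + 20·R1.
R3 ← R3 + 7·R1.
R4 ← R4 − 18·R1.
R5 ← R5 + 17·R1.
R2 ← R2 / (79/13).
R1 ← R1 − 2/13·R2.
R3 ← R3 + 64/13·R2.
R4 ← R4 + 153/13·R2.
R5 ← R5 + 18/13·R2.
R3 ← R3 / (-1624/79).
R1 ← R1 + 48/79·R3.
R2 ← R2 + 399/79·R3.
R4 ← R4 + 2253/79·R3.
R5 ← R5 + 2017/79·R3.
R4 ← R4 / (-4619/203).
R1 ← R1 + 83/203·R4.
R2 ← R2 + 133/29·R4.
R3 ← R3 + 310/203·R4.
R5 ← R5 + 5412/203·R4.
R5 ← R5 / (850801/36952).
R1 ← R1 + 15865/36952·R5.
R2 ← R2 − 15061/18476·R5.
R3 ← R3 − 679/1192·R5.
R4 ← R4 − 48903/36952·R5.
Reading off the reduced rows gives u = -4, v = -6, w = -5, s = -2, t = -4.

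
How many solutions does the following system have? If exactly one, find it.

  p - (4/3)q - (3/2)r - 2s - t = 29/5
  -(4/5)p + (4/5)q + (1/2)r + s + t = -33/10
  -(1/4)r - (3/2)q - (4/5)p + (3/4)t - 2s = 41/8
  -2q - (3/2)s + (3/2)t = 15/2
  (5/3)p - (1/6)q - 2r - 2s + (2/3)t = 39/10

p = 1, q = -3, r = -1/5, s = -1/2, t = 1/2

Row-reduce the augmented matrix:
R2 ← R2 + 4/5·R1.
R3 ← R3 + 4/5·R1.
R5 ← R5 − 5/3·R1.
R2 ← R2 / (-4/15).
R1 ← R1 + 4/3·R2.
R3 ← R3 + 77/30·R2.
R4 ← R4 + 2·R2.
R5 ← R5 − 37/18·R2.
R3 ← R3 / (423/80).
R1 ← R1 − 2·R3.
R2 ← R2 − 21/8·R3.
R4 ← R4 − 21/4·R3.
R5 ← R5 + 235/48·R3.
R4 ← R4 / (79/94).
R1 ← R1 − 25/141·R4.
R2 ← R2 − 55/47·R4.
R3 ← R3 − 58/141·R4.
R5 ← R5 + 23/18·R4.
R5 ← R5 / (181/36).
R1 ← R1 + 5/3·R5.
R2 ← R2 + 5/2·R5.
R3 ← R3 + 4/3·R5.
R4 ← R4 − 7/3·R5.
Reading off the reduced rows gives p = 1, q = -3, r = -1/5, s = -1/2, t = 1/2.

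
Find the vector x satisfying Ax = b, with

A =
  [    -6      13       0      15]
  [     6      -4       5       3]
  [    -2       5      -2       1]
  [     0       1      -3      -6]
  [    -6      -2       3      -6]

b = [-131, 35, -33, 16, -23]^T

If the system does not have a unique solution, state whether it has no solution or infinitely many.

x_1 = 6, x_2 = -5, x_3 = -3, x_4 = -2

Row-reduce the augmented matrix:
R1 ← R1 / (-6).
R2 ← R2 − 6·R1.
R3 ← R3 + 2·R1.
R5 ← R5 + 6·R1.
R2 ← R2 / (9).
R1 ← R1 + 13/6·R2.
R3 ← R3 − 2/3·R2.
R4 ← R4 − 1·R2.
R5 ← R5 + 15·R2.
R3 ← R3 / (-64/27).
R1 ← R1 − 65/54·R3.
R2 ← R2 − 5/9·R3.
R4 ← R4 + 32/9·R3.
R5 ← R5 − 34/3·R3.
Swap R4 and R5.
R4 ← R4 / (-33/2).
R1 ← R1 + 7/8·R4.
R2 ← R2 − 3/4·R4.
R3 ← R3 − 9/4·R4.
R5 reduces to 0 = 0, so the extra equation is consistent.
Reading off the reduced rows gives x_1 = 6, x_2 = -5, x_3 = -3, x_4 = -2.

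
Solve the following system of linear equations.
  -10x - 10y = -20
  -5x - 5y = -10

infinitely many solutions

Row-reduce:
R1 ← R1 / (-10).
R2 ← R2 + 5·R1.
Rank is 1 with 2 unknowns, leaving y free.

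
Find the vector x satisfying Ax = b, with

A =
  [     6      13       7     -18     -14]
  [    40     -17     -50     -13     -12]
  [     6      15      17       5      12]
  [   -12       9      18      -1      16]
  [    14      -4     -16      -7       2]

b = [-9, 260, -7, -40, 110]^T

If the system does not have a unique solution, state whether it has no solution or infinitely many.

Row-reduce:
R1 ← R1 / (6).
R2 ← R2 − 40·R1.
R3 ← R3 − 6·R1.
R4 ← R4 + 12·R1.
R5 ← R5 − 14·R1.
R2 ← R2 / (-311/3).
R1 ← R1 − 13/6·R2.
R3 ← R3 − 2·R2.
R4 ← R4 − 35·R2.
R5 ← R5 + 103/3·R2.
R3 ← R3 / (2530/311).
R1 ← R1 + 531/622·R3.
R2 ← R2 − 290/311·R3.
R4 ← R4 + 198/311·R3.
R5 ← R5 + 99/311·R3.
R4 ← R4 / (25/23).
R1 ← R1 − 1889/1012·R4.
R2 ← R2 + 988/253·R4.
R3 ← R3 − 1559/506·R4.
R5 ← R5 − 25/46·R4.
Rank is 4 with 5 unknowns, leaving x_5 free.

infinitely many solutions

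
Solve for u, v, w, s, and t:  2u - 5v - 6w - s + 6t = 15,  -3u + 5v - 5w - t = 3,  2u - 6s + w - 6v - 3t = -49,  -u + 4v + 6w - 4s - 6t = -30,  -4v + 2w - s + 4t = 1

u = 4, v = 4, w = 0, s = 3, t = 5

Row-reduce the augmented matrix:
R1 ← R1 / (2).
R2 ← R2 + 3·R1.
R3 ← R3 − 2·R1.
R4 ← R4 + 1·R1.
R2 ← R2 / (-5/2).
R1 ← R1 + 5/2·R2.
R3 ← R3 + 1·R2.
R4 ← R4 − 3/2·R2.
R5 ← R5 + 4·R2.
R3 ← R3 / (63/5).
R1 ← R1 − 11·R3.
R2 ← R2 − 28/5·R3.
R4 ← R4 + 27/5·R3.
R5 ← R5 − 122/5·R3.
R4 ← R4 / (-51/7).
R1 ← R1 − 305/63·R4.
R2 ← R2 − 23/9·R4.
R3 ← R3 + 22/63·R4.
R5 ← R5 − 625/63·R4.
R5 ← R5 / (518/51).
R1 ← R1 − 172/51·R5.
R2 ← R2 − 52/51·R5.
R3 ← R3 + 41/51·R5.
R4 ← R4 − 8/17·R5.
Reading off the reduced rows gives u = 4, v = 4, w = 0, s = 3, t = 5.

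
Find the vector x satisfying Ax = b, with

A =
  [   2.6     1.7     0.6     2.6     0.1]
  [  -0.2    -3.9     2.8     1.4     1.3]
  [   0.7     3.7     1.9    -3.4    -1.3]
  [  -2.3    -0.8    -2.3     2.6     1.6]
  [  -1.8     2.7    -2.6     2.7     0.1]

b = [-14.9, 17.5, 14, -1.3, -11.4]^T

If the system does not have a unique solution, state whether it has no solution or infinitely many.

x_1 = -5, x_2 = 1, x_3 = 6, x_4 = -3, x_5 = 6

Row-reduce the augmented matrix:
R1 ← R1 / (13/5).
R2 ← R2 + 1/5·R1.
R3 ← R3 − 7/10·R1.
R4 ← R4 + 23/10·R1.
R5 ← R5 + 9/5·R1.
R2 ← R2 / (-49/13).
R1 ← R1 − 17/26·R2.
R3 ← R3 − 843/260·R2.
R4 ← R4 − 183/260·R2.
R5 ← R5 − 252/65·R2.
R3 ← R3 / (4103/980).
R1 ← R1 − 71/98·R3.
R2 ← R2 + 37/49·R3.
R4 ← R4 + 1213/980·R3.
R5 ← R5 − 26/35·R3.
R4 ← R4 / (450669/102575).
R1 ← R1 − 35878/20515·R4.
R2 ← R2 + 18786/20515·R4.
R3 ← R3 + 13346/20515·R4.
R5 ← R5 − 271987/41030·R4.
R5 ← R5 / (-5749289/4506690).
R1 ← R1 + 200662/450669·R5.
R2 ← R2 − 1049/150223·R5.
R3 ← R3 − 103232/450669·R5.
R4 ← R4 − 192115/450669·R5.
Reading off the reduced rows gives x_1 = -5, x_2 = 1, x_3 = 6, x_4 = -3, x_5 = 6.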